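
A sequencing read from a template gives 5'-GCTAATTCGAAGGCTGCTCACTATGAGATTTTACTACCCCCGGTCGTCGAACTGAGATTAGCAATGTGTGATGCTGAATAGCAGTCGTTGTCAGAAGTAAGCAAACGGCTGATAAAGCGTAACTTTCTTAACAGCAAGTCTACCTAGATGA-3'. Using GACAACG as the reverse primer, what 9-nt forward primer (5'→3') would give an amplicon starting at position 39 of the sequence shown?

The reverse primer's reverse complement CGTTGTC matches the template at positions 86–92; the product starts at position 39.
The forward primer is identical to the top strand over positions 39–47: CCCGGTCGT.

5'-CCCGGTCGT-3'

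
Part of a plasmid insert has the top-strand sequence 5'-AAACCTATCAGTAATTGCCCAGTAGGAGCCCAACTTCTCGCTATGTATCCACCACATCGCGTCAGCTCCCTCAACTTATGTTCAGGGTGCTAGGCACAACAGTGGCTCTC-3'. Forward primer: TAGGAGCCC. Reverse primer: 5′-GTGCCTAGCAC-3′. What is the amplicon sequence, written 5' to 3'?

5'-TAGGAGCCCAACTTCTCGCTATGTATCCACCACATCGCGTCAGCTCCCTCAACTTATGTTCAGGGTGCTAGGCAC-3'

Scanning the template, TAGGAGCCC occurs at positions 23–31; this primer anneals to the bottom strand there with its 3' end pointing downstream.
Taking the reverse complement of GTGCCTAGCAC gives GTGCTAGGCAC, found at positions 87–97 on the template; the primer anneals here to the top strand with its 3' end pointing upstream.
The product is the template from position 23 through 97 (75 bp).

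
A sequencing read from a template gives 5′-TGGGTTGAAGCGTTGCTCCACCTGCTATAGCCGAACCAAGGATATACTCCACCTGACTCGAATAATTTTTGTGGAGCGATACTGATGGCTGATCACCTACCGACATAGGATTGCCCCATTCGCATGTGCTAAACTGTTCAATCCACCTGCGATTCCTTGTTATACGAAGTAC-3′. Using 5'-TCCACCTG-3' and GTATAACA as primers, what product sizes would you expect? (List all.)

149 bp, 118 bp, 24 bp

The forward primer TCCACCTG matches the top strand at positions 17–24, 48–55, 142–149.
The reverse primer's reverse complement is TGTTATAC, matching at positions 158–165.
Each forward site pairs with the reverse site to give a product ending at position 165: sizes 149, 118, 24 bp.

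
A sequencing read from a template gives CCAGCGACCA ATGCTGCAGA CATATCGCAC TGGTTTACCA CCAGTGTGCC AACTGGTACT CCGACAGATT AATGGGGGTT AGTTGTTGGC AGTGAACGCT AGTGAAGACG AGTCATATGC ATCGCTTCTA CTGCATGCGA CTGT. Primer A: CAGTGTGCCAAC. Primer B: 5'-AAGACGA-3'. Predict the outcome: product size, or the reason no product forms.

Primer A (CAGTGTGCCAAC) matches the top strand at positions 42–53 (3' end points downstream).
Primer B (AAGACGA) also matches the top strand directly, at positions 105–111 — its reverse complement TCGTCTT is not present.
Both primers anneal to the bottom strand with 3' ends pointing the same way, so neither can prime synthesis back toward the other.

No product — both primers anneal to the same strand and extend in the same direction.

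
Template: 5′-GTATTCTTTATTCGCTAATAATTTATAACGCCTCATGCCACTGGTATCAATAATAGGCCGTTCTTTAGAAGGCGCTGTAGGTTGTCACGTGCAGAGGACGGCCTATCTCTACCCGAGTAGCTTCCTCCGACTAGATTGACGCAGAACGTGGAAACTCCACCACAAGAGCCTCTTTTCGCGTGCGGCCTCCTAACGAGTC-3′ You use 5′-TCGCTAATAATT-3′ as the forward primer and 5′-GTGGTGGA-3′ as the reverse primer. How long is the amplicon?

The forward primer matches the template at positions 12–23.
The reverse primer's reverse complement is TCCACCAC, which matches the template at positions 156–163.
Product length = (reverse-primer end) − (forward-primer start) + 1 = 163 − 12 + 1 = 152 bp.

152 bp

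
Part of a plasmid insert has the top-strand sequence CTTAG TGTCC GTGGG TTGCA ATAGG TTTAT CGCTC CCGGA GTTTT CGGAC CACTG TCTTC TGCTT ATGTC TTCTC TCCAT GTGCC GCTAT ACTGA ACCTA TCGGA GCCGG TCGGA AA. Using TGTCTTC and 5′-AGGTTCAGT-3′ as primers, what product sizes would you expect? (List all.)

46 bp, 33 bp

The forward primer TGTCTTC matches the top strand at positions 54–60, 67–73.
The reverse primer's reverse complement is ACTGAACCT, matching at positions 91–99.
Each forward site pairs with the reverse site to give a product ending at position 99: sizes 46, 33 bp.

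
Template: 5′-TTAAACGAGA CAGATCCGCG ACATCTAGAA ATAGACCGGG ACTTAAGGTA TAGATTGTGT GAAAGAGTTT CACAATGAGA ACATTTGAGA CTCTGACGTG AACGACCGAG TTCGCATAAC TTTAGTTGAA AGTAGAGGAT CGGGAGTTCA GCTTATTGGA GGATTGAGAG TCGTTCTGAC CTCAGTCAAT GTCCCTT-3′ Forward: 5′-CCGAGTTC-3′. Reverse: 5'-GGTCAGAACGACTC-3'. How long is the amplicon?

The forward primer matches the template at positions 106–113.
Reverse complement of the reverse primer: GAGTCGTTCTGACC. This occurs on the top strand at positions 168–181.
Product length = (reverse-primer end) − (forward-primer start) + 1 = 181 − 106 + 1 = 76 bp.

76 bp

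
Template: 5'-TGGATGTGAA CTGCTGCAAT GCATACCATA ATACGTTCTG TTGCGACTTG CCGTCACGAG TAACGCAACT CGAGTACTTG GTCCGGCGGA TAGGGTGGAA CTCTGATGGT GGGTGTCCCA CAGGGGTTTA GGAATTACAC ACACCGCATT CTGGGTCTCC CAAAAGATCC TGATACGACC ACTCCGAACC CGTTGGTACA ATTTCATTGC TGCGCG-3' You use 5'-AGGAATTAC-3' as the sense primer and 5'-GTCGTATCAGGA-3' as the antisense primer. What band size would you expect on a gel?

50 bp

The forward primer matches the template at positions 130–138.
Taking the reverse complement of GTCGTATCAGGA gives TCCTGATACGAC, found at positions 168–179 on the template; the primer anneals here to the top strand with its 3' end pointing upstream.
Product length = (reverse-primer end) − (forward-primer start) + 1 = 179 − 130 + 1 = 50 bp.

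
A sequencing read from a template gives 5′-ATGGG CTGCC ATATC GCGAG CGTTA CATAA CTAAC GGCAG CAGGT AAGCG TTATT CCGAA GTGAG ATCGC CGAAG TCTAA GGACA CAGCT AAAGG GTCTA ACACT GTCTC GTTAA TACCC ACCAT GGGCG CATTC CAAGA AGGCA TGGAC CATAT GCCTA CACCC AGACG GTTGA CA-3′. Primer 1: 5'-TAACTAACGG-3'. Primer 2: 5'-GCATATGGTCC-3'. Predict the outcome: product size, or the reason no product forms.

Yes — a 130 bp product.

Primer 1 (TAACTAACGG) matches the top strand at positions 28–37; it acts as a forward primer.
Primer 2's reverse complement is GGACCATATGC, matching the top strand at positions 147–157; it acts as a reverse primer.
The 3' ends face each other across positions 28–157, giving a 130 bp product.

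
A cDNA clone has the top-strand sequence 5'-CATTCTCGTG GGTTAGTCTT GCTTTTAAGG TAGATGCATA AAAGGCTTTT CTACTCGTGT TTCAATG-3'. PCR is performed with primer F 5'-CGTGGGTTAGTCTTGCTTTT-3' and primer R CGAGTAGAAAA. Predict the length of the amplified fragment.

The forward primer matches the template at positions 7–26.
Reverse complement of the reverse primer: TTTTCTACTCG. This occurs on the top strand at positions 47–57.
Amplicon spans positions 7–57: 51 bp.

51 bp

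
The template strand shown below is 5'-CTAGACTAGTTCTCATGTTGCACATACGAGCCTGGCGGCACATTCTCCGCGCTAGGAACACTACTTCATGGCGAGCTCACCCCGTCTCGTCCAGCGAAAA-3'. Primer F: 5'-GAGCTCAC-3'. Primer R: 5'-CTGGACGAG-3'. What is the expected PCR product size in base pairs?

The forward primer matches the template at positions 73–80.
The reverse primer's reverse complement is CTCGTCCAG, which matches the template at positions 86–94.
The product runs from position 73 to position 94, so its length is 94 − 73 + 1 = 22 bp.

22 bp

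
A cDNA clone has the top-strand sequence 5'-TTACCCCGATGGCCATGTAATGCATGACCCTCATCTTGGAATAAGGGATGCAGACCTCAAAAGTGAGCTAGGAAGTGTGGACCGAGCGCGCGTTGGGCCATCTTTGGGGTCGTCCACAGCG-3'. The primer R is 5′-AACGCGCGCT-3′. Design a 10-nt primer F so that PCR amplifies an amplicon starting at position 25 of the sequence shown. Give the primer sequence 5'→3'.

The reverse primer's reverse complement AGCGCGCGTT matches the template at positions 85–94; the product starts at position 25.
The forward primer is identical to the top strand over positions 25–34: TGACCCTCAT.

5'-TGACCCTCAT-3'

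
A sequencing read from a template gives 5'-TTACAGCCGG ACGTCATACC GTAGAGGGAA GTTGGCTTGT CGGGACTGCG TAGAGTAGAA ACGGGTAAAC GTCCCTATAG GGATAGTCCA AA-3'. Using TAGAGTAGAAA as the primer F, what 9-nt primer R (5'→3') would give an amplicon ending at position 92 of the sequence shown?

5'-TTTGGACTA-3'

The forward primer binds at positions 51–61; the product's 3' end on the top strand is position 92.
The reverse primer anneals to the top strand over positions 84–92, i.e. to TAGTCCAAA.
Its sequence written 5'→3' is the reverse complement: TTTGGACTA.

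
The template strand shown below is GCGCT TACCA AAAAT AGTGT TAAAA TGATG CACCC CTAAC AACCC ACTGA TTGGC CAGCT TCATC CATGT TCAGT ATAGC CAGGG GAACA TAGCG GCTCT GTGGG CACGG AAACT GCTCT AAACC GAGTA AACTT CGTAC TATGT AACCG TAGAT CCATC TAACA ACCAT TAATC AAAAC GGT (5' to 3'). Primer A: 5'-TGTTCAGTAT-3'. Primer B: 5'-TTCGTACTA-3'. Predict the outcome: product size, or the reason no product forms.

Primer A (TGTTCAGTAT) matches the top strand at positions 68–77 (3' end points downstream).
Primer B (TTCGTACTA) also matches the top strand directly, at positions 134–142 — its reverse complement TAGTACGAA is not present.
Both primers anneal to the bottom strand with 3' ends pointing the same way, so neither can prime synthesis back toward the other.

No product — both primers anneal to the same strand and extend in the same direction.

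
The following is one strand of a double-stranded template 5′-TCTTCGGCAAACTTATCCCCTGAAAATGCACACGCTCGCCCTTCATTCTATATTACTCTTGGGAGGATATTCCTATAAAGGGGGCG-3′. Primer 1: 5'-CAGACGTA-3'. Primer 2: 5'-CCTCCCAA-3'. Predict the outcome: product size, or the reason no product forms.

Primer 1 (CAGACGTA) does not match the top strand, and its reverse complement TACGTCTG does not match either.
With no annealing site for primer 1, no amplification occurs.

No product — primer 1 has no binding site in the template.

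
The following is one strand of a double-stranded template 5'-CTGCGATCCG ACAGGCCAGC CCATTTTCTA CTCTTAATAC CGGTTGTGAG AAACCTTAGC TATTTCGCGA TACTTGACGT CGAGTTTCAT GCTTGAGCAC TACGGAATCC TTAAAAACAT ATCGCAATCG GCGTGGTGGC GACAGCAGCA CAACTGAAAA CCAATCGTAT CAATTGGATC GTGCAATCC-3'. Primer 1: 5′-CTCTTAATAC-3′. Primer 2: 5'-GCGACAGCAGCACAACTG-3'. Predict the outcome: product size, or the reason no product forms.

Primer 1 (CTCTTAATAC) matches the top strand at positions 31–40 (3' end points downstream).
Primer 2 (GCGACAGCAGCACAACTG) also matches the top strand directly, at positions 139–156 — its reverse complement CAGTTGTGCTGCTGTCGC is not present.
Both primers anneal to the bottom strand with 3' ends pointing the same way, so neither can prime synthesis back toward the other.

No product — both primers anneal to the same strand and extend in the same direction.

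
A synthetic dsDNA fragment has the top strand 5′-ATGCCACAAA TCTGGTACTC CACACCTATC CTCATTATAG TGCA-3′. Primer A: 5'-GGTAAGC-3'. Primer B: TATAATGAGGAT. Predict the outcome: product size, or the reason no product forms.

No product — primer A has no binding site in the template.

Primer A (GGTAAGC) does not match the top strand, and its reverse complement GCTTACC does not match either.
With no annealing site for primer A, no amplification occurs.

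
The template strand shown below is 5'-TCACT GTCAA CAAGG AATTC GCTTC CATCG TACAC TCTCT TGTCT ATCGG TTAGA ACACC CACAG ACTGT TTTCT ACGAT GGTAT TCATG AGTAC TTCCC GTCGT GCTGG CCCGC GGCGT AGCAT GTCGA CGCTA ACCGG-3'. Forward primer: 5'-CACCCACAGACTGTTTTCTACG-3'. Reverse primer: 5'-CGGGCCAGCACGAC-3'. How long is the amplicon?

Scanning the template, CACCCACAGACTGTTTTCTACG occurs at positions 57–78; this primer anneals to the bottom strand there with its 3' end pointing downstream.
The reverse primer's reverse complement is GTCGTGCTGGCCCG, which matches the template at positions 101–114.
Product length = (reverse-primer end) − (forward-primer start) + 1 = 114 − 57 + 1 = 58 bp.

58 bp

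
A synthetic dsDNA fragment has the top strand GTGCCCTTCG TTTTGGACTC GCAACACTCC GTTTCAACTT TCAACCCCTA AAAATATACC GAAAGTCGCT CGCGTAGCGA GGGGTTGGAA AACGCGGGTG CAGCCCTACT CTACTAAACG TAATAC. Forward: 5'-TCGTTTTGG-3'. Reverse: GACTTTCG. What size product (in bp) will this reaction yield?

60 bp

Scanning the template, TCGTTTTGG occurs at positions 8–16; this primer anneals to the bottom strand there with its 3' end pointing downstream.
Taking the reverse complement of GACTTTCG gives CGAAAGTC, found at positions 60–67 on the template; the primer anneals here to the top strand with its 3' end pointing upstream.
Amplicon spans positions 8–67: 60 bp.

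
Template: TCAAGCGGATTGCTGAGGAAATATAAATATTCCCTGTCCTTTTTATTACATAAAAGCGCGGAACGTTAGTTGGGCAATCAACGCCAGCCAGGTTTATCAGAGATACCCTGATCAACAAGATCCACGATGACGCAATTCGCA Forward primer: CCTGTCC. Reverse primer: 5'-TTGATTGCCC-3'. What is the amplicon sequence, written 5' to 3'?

5'-CCTGTCCTTTTTATTACATAAAAGCGCGGAACGTTAGTTGGGCAATCAA-3'

Scanning the template, CCTGTCC occurs at positions 33–39; this primer anneals to the bottom strand there with its 3' end pointing downstream.
Reverse complement of the reverse primer: GGGCAATCAA. This occurs on the top strand at positions 72–81.
The product is the template from position 33 through 81 (49 bp).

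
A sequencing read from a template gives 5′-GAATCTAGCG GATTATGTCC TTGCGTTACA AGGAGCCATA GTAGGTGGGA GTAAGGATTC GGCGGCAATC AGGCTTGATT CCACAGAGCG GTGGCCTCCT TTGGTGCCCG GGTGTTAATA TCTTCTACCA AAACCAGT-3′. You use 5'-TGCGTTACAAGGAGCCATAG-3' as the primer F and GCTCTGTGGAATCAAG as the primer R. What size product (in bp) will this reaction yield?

Forward primer TGCGTTACAAGGAGCCATAG is found on the top strand at positions 22–41.
Reverse complement of the reverse primer: CTTGATTCCACAGAGC. This occurs on the top strand at positions 74–89.
Amplicon spans positions 22–89: 68 bp.

68 bp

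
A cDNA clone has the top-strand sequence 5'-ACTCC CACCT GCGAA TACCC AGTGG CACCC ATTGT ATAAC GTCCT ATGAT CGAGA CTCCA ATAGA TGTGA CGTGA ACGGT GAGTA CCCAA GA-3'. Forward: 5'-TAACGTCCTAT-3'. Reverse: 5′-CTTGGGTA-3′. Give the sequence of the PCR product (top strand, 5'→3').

Forward primer TAACGTCCTAT is found on the top strand at positions 37–47.
The reverse primer's reverse complement is TACCCAAG, which matches the template at positions 84–91.
The product is the template from position 37 through 91 (55 bp).

5'-TAACGTCCTATGATCGAGACTCCAATAGATGTGACGTGAACGGTGAGTACCCAAG-3'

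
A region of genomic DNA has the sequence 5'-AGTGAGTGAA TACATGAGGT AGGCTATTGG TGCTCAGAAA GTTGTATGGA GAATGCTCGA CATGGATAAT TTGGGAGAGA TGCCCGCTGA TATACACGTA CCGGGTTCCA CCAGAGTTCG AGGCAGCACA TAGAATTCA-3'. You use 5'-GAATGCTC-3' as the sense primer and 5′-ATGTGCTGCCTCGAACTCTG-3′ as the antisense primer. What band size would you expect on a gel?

81 bp

Scanning the template, GAATGCTC occurs at positions 51–58; this primer anneals to the bottom strand there with its 3' end pointing downstream.
Taking the reverse complement of ATGTGCTGCCTCGAACTCTG gives CAGAGTTCGAGGCAGCACAT, found at positions 112–131 on the template; the primer anneals here to the top strand with its 3' end pointing upstream.
Product length = (reverse-primer end) − (forward-primer start) + 1 = 131 − 51 + 1 = 81 bp.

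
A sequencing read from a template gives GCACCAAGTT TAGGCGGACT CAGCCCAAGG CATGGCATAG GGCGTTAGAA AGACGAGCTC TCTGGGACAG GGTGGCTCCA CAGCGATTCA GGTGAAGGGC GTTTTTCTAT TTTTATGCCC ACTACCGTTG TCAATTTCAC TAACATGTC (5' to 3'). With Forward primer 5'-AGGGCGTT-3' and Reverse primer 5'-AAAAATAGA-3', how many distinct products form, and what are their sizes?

Two products: 76 bp, 19 bp

The forward primer AGGGCGTT matches the top strand at positions 39–46, 96–103.
The reverse primer's reverse complement is TCTATTTTT, matching at positions 106–114.
Each forward site pairs with the reverse site to give a product ending at position 114: sizes 76, 19 bp.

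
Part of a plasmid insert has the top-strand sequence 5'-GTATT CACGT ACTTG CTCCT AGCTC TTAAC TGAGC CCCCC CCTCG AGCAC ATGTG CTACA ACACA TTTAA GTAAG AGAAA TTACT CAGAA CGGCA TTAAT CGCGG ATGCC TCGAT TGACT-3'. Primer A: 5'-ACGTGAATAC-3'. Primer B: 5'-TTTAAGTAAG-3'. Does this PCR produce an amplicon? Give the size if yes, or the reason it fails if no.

Primer A (ACGTGAATAC) has reverse complement GTATTCACGT, which matches the top strand at positions 1–10; primer A anneals to the top strand there with its 3' end pointing upstream toward position 1.
Primer B (TTTAAGTAAG) matches the top strand directly at positions 66–75; it anneals to the bottom strand with its 3' end pointing downstream toward position 75.
The 3' ends diverge (primer A extends toward position 1, primer B toward position 120), so the primers never converge on a shared product.

No product — the primers' 3' ends point away from each other.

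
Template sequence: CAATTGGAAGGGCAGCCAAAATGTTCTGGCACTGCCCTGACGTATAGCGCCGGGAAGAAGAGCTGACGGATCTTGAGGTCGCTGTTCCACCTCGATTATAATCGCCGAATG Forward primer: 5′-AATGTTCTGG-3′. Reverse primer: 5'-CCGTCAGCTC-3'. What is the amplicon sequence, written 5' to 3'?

5'-AATGTTCTGGCACTGCCCTGACGTATAGCGCCGGGAAGAAGAGCTGACGG-3'

The forward primer matches the template at positions 20–29.
Taking the reverse complement of CCGTCAGCTC gives GAGCTGACGG, found at positions 60–69 on the template; the primer anneals here to the top strand with its 3' end pointing upstream.
The product is the template from position 20 through 69 (50 bp).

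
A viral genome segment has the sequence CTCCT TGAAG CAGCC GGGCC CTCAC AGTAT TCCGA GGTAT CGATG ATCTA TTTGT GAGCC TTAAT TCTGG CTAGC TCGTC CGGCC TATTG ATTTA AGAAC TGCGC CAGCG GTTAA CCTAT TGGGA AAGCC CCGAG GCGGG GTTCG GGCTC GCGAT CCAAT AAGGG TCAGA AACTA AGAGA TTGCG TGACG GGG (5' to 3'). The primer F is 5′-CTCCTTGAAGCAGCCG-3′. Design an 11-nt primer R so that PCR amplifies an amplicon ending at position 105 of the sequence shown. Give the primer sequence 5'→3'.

5'-GCGCAGTTCTT-3'

The forward primer binds at positions 1–16; the product's 3' end on the top strand is position 105.
The reverse primer anneals to the top strand over positions 95–105, i.e. to AAGAACTGCGC.
Its sequence written 5'→3' is the reverse complement: GCGCAGTTCTT.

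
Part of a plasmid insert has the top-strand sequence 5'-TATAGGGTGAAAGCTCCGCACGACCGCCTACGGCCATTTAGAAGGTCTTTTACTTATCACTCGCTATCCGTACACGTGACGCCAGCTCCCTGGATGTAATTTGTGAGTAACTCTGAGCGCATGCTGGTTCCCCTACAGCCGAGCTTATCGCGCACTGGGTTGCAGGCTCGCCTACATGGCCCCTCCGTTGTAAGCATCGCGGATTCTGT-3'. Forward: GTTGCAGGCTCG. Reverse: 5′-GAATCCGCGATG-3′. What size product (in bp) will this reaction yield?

The forward primer matches the template at positions 159–170.
Reverse complement of the reverse primer: CATCGCGGATTC. This occurs on the top strand at positions 195–206.
Product length = (reverse-primer end) − (forward-primer start) + 1 = 206 − 159 + 1 = 48 bp.

48 bp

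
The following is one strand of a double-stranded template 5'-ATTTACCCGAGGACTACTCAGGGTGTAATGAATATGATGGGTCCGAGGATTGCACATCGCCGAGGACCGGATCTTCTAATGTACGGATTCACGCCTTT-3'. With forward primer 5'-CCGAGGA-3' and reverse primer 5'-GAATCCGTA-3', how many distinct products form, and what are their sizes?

Three products: 84 bp, 48 bp, 31 bp

The forward primer CCGAGGA matches the top strand at positions 7–13, 43–49, 60–66.
The reverse primer's reverse complement is TACGGATTC, matching at positions 82–90.
Each forward site pairs with the reverse site to give a product ending at position 90: sizes 84, 48, 31 bp.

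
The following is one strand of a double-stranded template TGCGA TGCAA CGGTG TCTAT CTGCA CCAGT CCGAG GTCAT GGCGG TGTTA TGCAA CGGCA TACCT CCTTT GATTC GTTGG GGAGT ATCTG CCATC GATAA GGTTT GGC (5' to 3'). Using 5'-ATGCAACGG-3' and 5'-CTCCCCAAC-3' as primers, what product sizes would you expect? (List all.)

80 bp, 35 bp

The forward primer ATGCAACGG matches the top strand at positions 5–13, 50–58.
The reverse primer's reverse complement is GTTGGGGAG, matching at positions 76–84.
Each forward site pairs with the reverse site to give a product ending at position 84: sizes 80, 35 bp.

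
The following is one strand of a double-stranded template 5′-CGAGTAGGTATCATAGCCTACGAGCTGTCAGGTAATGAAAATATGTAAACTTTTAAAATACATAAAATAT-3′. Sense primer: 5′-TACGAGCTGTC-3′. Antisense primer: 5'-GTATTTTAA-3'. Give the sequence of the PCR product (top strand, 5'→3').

5'-TACGAGCTGTCAGGTAATGAAAATATGTAAACTTTTAAAATAC-3'

Forward primer TACGAGCTGTC is found on the top strand at positions 19–29.
Reverse complement of the reverse primer: TTAAAATAC. This occurs on the top strand at positions 53–61.
The product is the template from position 19 through 61 (43 bp).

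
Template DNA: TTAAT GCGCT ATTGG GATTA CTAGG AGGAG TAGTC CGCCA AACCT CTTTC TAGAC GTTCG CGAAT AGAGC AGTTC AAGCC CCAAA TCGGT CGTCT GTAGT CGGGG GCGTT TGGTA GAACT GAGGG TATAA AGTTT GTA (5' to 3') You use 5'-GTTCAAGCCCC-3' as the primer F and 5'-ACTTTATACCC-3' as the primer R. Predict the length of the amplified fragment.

Forward primer GTTCAAGCCCC is found on the top strand at positions 72–82.
The reverse primer's reverse complement is GGGTATAAAGT, which matches the template at positions 123–133.
The product runs from position 72 to position 133, so its length is 133 − 72 + 1 = 62 bp.

62 bp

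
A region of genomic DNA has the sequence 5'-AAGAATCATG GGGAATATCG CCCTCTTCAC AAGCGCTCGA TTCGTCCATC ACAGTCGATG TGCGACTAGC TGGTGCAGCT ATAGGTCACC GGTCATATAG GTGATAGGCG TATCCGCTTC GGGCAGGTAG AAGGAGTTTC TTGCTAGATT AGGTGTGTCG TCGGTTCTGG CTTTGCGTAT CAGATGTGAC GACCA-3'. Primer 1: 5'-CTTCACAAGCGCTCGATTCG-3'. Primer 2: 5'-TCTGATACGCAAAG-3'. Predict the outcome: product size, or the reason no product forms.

Primer 1 (CTTCACAAGCGCTCGATTCG) matches the top strand at positions 25–44; it acts as a forward primer.
Primer 2's reverse complement is CTTTGCGTATCAGA, matching the top strand at positions 171–184; it acts as a reverse primer.
The 3' ends face each other across positions 25–184, giving a 160 bp product.

Yes — a 160 bp product.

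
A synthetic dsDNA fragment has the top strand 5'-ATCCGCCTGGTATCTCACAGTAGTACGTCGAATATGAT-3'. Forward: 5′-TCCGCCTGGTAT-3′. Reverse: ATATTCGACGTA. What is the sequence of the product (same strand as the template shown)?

The forward primer matches the template at positions 2–13.
The reverse primer's reverse complement is TACGTCGAATAT, which matches the template at positions 24–35.
The product is the template from position 2 through 35 (34 bp).

5'-TCCGCCTGGTATCTCACAGTAGTACGTCGAATAT-3'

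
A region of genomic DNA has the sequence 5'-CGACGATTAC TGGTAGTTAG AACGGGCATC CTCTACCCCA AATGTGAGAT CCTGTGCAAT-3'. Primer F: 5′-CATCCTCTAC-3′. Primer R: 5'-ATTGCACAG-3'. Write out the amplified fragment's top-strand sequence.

5'-CATCCTCTACCCCAAATGTGAGATCCTGTGCAAT-3'

Scanning the template, CATCCTCTAC occurs at positions 27–36; this primer anneals to the bottom strand there with its 3' end pointing downstream.
Reverse complement of the reverse primer: CTGTGCAAT. This occurs on the top strand at positions 52–60.
The product is the template from position 27 through 60 (34 bp).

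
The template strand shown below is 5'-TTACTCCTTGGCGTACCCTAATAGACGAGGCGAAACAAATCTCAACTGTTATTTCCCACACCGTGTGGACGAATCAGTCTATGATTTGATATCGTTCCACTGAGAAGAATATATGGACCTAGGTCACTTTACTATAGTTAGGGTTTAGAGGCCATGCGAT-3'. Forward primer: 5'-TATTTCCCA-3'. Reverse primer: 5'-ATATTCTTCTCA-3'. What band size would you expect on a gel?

Forward primer TATTTCCCA is found on the top strand at positions 50–58.
The reverse primer's reverse complement is TGAGAAGAATAT, which matches the template at positions 101–112.
Product length = (reverse-primer end) − (forward-primer start) + 1 = 112 − 50 + 1 = 63 bp.

63 bp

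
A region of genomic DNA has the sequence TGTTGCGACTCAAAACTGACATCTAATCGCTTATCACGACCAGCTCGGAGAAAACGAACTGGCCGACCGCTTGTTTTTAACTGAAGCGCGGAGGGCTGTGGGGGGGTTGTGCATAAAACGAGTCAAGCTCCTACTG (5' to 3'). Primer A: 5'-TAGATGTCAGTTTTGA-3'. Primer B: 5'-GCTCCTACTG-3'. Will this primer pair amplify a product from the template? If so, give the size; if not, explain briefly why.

Primer A (TAGATGTCAGTTTTGA) has reverse complement TCAAAACTGACATCTA, which matches the top strand at positions 10–25; primer A anneals to the top strand there with its 3' end pointing upstream toward position 10.
Primer B (GCTCCTACTG) matches the top strand directly at positions 127–136; it anneals to the bottom strand with its 3' end pointing downstream toward position 136.
The 3' ends diverge (primer A extends toward position 1, primer B toward position 136), so the primers never converge on a shared product.

No product — the primers' 3' ends point away from each other.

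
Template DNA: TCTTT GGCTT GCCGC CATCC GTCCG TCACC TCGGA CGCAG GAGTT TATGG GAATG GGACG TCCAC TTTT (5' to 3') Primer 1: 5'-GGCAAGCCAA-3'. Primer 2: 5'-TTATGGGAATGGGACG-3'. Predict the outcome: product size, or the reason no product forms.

No product — the primers' 3' ends point away from each other.

Primer 1 (GGCAAGCCAA) has reverse complement TTGGCTTGCC, which matches the top strand at positions 4–13; primer 1 anneals to the top strand there with its 3' end pointing upstream toward position 4.
Primer 2 (TTATGGGAATGGGACG) matches the top strand directly at positions 45–60; it anneals to the bottom strand with its 3' end pointing downstream toward position 60.
The 3' ends diverge (primer 1 extends toward position 1, primer 2 toward position 69), so the primers never converge on a shared product.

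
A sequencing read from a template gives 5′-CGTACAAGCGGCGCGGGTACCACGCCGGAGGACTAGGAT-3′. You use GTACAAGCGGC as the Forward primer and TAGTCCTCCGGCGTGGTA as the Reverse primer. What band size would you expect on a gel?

The forward primer matches the template at positions 2–12.
Taking the reverse complement of TAGTCCTCCGGCGTGGTA gives TACCACGCCGGAGGACTA, found at positions 18–35 on the template; the primer anneals here to the top strand with its 3' end pointing upstream.
The product runs from position 2 to position 35, so its length is 35 − 2 + 1 = 34 bp.

34 bp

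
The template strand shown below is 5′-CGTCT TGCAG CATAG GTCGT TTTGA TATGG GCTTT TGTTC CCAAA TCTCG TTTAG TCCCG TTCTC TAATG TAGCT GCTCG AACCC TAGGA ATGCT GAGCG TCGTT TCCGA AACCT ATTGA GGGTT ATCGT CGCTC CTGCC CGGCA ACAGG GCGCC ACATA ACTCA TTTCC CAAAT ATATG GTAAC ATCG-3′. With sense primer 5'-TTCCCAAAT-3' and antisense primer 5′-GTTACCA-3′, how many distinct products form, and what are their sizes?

Two products: 148 bp, 19 bp

The forward primer TTCCCAAAT matches the top strand at positions 38–46, 167–175.
The reverse primer's reverse complement is TGGTAAC, matching at positions 179–185.
Each forward site pairs with the reverse site to give a product ending at position 185: sizes 148, 19 bp.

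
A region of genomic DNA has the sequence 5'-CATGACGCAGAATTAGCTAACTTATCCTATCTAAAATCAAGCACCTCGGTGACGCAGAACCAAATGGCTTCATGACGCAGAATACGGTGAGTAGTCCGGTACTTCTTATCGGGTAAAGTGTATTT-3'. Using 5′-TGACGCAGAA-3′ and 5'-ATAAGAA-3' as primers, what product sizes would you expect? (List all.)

The forward primer TGACGCAGAA matches the top strand at positions 3–12, 50–59, 73–82.
The reverse primer's reverse complement is TTCTTAT, matching at positions 103–109.
Each forward site pairs with the reverse site to give a product ending at position 109: sizes 107, 60, 37 bp.

107 bp, 60 bp, 37 bp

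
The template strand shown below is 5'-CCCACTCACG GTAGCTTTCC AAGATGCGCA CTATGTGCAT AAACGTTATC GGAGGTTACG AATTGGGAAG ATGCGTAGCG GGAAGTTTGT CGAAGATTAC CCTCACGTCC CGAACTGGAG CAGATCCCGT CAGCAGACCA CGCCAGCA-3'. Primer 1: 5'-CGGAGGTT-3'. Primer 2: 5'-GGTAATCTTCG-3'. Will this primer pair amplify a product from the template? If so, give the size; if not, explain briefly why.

Yes — a 52 bp product.

Primer 1 (CGGAGGTT) matches the top strand at positions 50–57; it acts as a forward primer.
Primer 2's reverse complement is CGAAGATTACC, matching the top strand at positions 91–101; it acts as a reverse primer.
The 3' ends face each other across positions 50–101, giving a 52 bp product.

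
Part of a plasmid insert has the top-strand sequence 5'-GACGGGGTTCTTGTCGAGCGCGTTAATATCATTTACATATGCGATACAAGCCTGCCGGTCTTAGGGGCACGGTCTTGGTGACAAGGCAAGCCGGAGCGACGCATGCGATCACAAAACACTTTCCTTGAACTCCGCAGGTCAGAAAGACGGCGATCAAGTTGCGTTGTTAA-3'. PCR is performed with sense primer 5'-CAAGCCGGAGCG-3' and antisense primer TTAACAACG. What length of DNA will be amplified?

Scanning the template, CAAGCCGGAGCG occurs at positions 87–98; this primer anneals to the bottom strand there with its 3' end pointing downstream.
Reverse complement of the reverse primer: CGTTGTTAA. This occurs on the top strand at positions 162–170.
Product length = (reverse-primer end) − (forward-primer start) + 1 = 170 − 87 + 1 = 84 bp.

84 bp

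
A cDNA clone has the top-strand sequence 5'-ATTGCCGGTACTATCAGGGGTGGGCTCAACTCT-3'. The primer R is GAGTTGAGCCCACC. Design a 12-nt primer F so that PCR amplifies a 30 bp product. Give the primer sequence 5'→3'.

The reverse primer's reverse complement GGTGGGCTCAACTC matches the template at positions 19–32, so the product ends at position 32.
A 30 bp product then starts at position 32 − 30 + 1 = 3.
The forward primer is identical to the top strand there: TGCCGGTACTAT.

5'-TGCCGGTACTAT-3'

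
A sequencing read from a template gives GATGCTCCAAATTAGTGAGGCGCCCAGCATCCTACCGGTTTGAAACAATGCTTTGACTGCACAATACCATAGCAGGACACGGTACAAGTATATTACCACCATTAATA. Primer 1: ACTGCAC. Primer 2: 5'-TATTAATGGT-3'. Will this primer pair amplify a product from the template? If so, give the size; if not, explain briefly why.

Primer 1 (ACTGCAC) matches the top strand at positions 56–62; it acts as a forward primer.
Primer 2's reverse complement is ACCATTAATA, matching the top strand at positions 98–107; it acts as a reverse primer.
The 3' ends face each other across positions 56–107, giving a 52 bp product.

Yes — a 52 bp product.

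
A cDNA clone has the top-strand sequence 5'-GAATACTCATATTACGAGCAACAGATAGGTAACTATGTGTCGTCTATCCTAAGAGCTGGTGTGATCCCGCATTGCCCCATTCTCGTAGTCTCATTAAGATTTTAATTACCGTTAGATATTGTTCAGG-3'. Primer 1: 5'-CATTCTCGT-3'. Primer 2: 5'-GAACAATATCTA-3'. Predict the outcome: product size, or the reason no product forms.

Yes — a 47 bp product.

Primer 1 (CATTCTCGT) matches the top strand at positions 78–86; it acts as a forward primer.
Primer 2's reverse complement is TAGATATTGTTC, matching the top strand at positions 113–124; it acts as a reverse primer.
The 3' ends face each other across positions 78–124, giving a 47 bp product.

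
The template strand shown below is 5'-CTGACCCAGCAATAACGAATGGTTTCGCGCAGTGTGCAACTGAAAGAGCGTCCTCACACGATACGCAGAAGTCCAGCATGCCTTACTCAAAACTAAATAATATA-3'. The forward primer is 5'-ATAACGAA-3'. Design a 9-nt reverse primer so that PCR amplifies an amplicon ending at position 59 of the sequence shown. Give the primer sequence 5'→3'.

5'-GTGTGAGGA-3'

The forward primer binds at positions 12–19; the product's 3' end on the top strand is position 59.
The reverse primer anneals to the top strand over positions 51–59, i.e. to TCCTCACAC.
Its sequence written 5'→3' is the reverse complement: GTGTGAGGA.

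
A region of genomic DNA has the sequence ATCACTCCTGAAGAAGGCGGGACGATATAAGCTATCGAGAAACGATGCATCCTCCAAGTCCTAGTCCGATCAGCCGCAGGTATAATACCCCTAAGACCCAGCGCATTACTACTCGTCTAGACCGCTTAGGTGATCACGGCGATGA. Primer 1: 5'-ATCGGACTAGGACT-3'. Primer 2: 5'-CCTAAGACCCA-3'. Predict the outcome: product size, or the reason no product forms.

Primer 1 (ATCGGACTAGGACT) has reverse complement AGTCCTAGTCCGAT, which matches the top strand at positions 57–70; primer 1 anneals to the top strand there with its 3' end pointing upstream toward position 57.
Primer 2 (CCTAAGACCCA) matches the top strand directly at positions 90–100; it anneals to the bottom strand with its 3' end pointing downstream toward position 100.
The 3' ends diverge (primer 1 extends toward position 1, primer 2 toward position 145), so the primers never converge on a shared product.

No product — the primers' 3' ends point away from each other.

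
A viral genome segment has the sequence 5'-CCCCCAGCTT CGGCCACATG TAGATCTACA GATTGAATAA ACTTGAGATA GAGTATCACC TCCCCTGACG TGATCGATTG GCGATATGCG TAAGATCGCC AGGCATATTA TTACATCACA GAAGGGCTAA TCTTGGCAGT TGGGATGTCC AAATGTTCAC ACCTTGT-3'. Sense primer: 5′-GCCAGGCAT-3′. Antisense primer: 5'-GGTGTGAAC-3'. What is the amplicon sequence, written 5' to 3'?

The forward primer matches the template at positions 98–106.
Reverse complement of the reverse primer: GTTCACACC. This occurs on the top strand at positions 155–163.
The product is the template from position 98 through 163 (66 bp).

5'-GCCAGGCATATTATTACATCACAGAAGGGCTAATCTTGGCAGTTGGGATGTCCAAATGTTCACACC-3'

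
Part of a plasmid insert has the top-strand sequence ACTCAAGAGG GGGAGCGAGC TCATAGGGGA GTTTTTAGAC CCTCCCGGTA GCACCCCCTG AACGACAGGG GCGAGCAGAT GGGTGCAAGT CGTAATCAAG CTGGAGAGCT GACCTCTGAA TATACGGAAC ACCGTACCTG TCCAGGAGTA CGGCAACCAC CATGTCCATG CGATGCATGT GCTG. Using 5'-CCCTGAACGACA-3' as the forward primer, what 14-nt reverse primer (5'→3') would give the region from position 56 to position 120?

5'-TTCAGAGGTCAGCT-3'

The product's 3' end on the top strand is position 120.
The reverse primer anneals to the top strand over positions 107–120, i.e. to AGCTGACCTCTGAA.
Its sequence written 5'→3' is the reverse complement: TTCAGAGGTCAGCT.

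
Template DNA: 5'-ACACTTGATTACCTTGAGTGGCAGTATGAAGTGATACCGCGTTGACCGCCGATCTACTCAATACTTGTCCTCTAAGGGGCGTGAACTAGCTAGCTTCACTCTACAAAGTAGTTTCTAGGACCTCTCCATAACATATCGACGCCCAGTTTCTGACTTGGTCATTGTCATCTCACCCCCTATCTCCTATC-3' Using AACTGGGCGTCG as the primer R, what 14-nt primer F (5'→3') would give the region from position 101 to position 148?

5'-CTACAAAGTAGTTT-3'

The reverse primer's reverse complement CGACGCCCAGTT matches the template at positions 137–148; the product starts at position 101.
The forward primer is identical to the top strand over positions 101–114: CTACAAAGTAGTTT.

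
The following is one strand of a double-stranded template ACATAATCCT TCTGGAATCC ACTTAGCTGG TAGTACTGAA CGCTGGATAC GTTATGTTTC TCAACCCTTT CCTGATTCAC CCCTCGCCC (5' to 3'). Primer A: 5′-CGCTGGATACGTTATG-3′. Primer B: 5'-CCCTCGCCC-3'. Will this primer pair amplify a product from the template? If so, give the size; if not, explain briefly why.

No product — both primers anneal to the same strand and extend in the same direction.

Primer A (CGCTGGATACGTTATG) matches the top strand at positions 41–56 (3' end points downstream).
Primer B (CCCTCGCCC) also matches the top strand directly, at positions 81–89 — its reverse complement GGGCGAGGG is not present.
Both primers anneal to the bottom strand with 3' ends pointing the same way, so neither can prime synthesis back toward the other.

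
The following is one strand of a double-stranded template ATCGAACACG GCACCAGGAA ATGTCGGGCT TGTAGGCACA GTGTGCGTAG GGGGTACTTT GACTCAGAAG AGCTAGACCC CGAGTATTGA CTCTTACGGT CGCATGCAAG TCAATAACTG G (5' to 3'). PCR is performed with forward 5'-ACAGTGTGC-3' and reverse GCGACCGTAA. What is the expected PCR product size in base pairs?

Scanning the template, ACAGTGTGC occurs at positions 38–46; this primer anneals to the bottom strand there with its 3' end pointing downstream.
Taking the reverse complement of GCGACCGTAA gives TTACGGTCGC, found at positions 94–103 on the template; the primer anneals here to the top strand with its 3' end pointing upstream.
Product length = (reverse-primer end) − (forward-primer start) + 1 = 103 − 38 + 1 = 66 bp.

66 bp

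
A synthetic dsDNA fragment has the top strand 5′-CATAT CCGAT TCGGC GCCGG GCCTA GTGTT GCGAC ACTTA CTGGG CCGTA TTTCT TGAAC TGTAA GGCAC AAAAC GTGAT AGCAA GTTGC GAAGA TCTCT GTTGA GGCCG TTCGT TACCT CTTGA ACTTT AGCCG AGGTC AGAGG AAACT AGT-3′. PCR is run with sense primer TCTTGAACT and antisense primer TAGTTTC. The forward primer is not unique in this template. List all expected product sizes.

99 bp, 32 bp

The forward primer TCTTGAACT matches the top strand at positions 53–61, 120–128.
The reverse primer's reverse complement is GAAACTA, matching at positions 145–151.
Each forward site pairs with the reverse site to give a product ending at position 151: sizes 99, 32 bp.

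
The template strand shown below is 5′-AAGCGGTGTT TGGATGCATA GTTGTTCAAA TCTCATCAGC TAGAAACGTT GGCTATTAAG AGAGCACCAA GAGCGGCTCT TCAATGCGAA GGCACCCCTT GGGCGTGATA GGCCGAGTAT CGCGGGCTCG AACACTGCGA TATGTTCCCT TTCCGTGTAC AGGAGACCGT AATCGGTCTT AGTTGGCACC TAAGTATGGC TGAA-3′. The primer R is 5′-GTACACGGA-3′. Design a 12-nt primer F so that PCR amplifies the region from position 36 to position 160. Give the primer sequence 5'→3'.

The reverse primer's reverse complement TCCGTGTAC matches the template at positions 152–160; the product starts at position 36.
The forward primer is identical to the top strand over positions 36–47: TCAGCTAGAAAC.

5'-TCAGCTAGAAAC-3'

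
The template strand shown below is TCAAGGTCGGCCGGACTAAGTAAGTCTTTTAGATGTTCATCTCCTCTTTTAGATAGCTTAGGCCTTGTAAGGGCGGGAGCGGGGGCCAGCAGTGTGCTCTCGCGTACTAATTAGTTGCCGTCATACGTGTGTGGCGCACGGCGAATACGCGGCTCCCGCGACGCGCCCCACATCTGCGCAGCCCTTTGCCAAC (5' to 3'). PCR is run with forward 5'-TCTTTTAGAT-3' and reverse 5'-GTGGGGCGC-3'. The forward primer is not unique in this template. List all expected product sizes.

147 bp, 127 bp

The forward primer TCTTTTAGAT matches the top strand at positions 25–34, 45–54.
The reverse primer's reverse complement is GCGCCCCAC, matching at positions 163–171.
Each forward site pairs with the reverse site to give a product ending at position 171: sizes 147, 127 bp.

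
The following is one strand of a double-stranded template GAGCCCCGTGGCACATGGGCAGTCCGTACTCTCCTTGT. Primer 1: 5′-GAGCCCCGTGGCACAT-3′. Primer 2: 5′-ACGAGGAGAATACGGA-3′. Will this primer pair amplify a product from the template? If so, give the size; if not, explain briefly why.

No product — primer 2 has no binding site in the template.

Primer 2 (ACGAGGAGAATACGGA) does not match the top strand, and its reverse complement TCCGTATTCTCCTCGT does not match either.
With no annealing site for primer 2, no amplification occurs.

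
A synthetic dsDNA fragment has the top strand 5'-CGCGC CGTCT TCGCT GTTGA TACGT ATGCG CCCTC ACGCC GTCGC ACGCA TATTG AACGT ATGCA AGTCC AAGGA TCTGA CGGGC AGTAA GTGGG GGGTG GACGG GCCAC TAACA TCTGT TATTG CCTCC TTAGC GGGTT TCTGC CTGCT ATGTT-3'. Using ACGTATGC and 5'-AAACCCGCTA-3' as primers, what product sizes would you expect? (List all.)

The forward primer ACGTATGC matches the top strand at positions 22–29, 57–64.
The reverse primer's reverse complement is TAGCGGGTTT, matching at positions 132–141.
Each forward site pairs with the reverse site to give a product ending at position 141: sizes 120, 85 bp.

120 bp, 85 bp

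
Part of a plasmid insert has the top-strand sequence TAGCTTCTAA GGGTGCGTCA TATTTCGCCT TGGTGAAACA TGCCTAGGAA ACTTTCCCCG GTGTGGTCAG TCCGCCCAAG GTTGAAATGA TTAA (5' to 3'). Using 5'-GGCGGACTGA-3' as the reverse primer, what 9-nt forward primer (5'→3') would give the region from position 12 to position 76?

The reverse primer's reverse complement TCAGTCCGCC matches the template at positions 67–76; the product starts at position 12.
The forward primer is identical to the top strand over positions 12–20: GGTGCGTCA.

5'-GGTGCGTCA-3'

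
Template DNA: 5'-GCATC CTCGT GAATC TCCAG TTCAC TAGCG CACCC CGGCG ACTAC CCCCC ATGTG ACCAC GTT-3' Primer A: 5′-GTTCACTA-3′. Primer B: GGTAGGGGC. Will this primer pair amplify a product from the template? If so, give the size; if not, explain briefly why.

Primer B (GGTAGGGGC) does not match the top strand, and its reverse complement GCCCCTACC does not match either.
With no annealing site for primer B, no amplification occurs.

No product — primer B has no binding site in the template.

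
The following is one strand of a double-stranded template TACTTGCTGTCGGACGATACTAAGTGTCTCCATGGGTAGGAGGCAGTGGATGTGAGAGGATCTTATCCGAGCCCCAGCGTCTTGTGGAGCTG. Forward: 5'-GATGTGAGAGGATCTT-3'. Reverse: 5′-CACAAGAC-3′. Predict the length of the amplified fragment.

Forward primer GATGTGAGAGGATCTT is found on the top strand at positions 49–64.
Taking the reverse complement of CACAAGAC gives GTCTTGTG, found at positions 79–86 on the template; the primer anneals here to the top strand with its 3' end pointing upstream.
The product runs from position 49 to position 86, so its length is 86 − 49 + 1 = 38 bp.

38 bp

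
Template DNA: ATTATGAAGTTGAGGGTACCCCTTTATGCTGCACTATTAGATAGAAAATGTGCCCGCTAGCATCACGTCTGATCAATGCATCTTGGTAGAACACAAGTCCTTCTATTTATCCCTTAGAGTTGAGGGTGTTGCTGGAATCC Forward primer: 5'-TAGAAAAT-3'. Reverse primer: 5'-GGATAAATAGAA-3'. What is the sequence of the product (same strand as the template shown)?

5'-TAGAAAATGTGCCCGCTAGCATCACGTCTGATCAATGCATCTTGGTAGAACACAAGTCCTTCTATTTATCC-3'

The forward primer matches the template at positions 42–49.
Reverse complement of the reverse primer: TTCTATTTATCC. This occurs on the top strand at positions 101–112.
The product is the template from position 42 through 112 (71 bp).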